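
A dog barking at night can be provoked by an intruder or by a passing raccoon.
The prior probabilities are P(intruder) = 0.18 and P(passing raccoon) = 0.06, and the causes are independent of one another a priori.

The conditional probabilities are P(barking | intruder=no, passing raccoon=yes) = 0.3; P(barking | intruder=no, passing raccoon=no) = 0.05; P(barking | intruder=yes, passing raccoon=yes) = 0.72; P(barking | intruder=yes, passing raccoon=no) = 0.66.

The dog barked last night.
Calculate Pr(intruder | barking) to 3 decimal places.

Pr(intruder | barking) ≈ 0.691

P(barking) = 0.05×0.82×0.94 + 0.3×0.82×0.06 + 0.66×0.18×0.94 + 0.72×0.18×0.06 = 0.038540 + 0.014760 + 0.111672 + 0.007776 = 0.172748
Of this, 0.119448 comes from 0.111672 + 0.007776 (the intruder=true cases).
Hence the posterior is 0.119448/0.172748 ≈ 0.691.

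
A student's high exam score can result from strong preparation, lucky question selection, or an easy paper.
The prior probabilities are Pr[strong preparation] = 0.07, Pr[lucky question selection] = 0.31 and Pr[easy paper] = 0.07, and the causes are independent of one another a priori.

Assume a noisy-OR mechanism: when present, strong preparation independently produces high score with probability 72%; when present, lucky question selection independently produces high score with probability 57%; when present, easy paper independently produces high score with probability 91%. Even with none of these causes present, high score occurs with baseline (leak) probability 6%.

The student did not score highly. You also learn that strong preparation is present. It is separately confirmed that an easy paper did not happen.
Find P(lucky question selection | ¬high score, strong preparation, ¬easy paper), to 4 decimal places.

Under noisy-OR, P(high score | causes) = 1 − (1−0.06)·∏(1−qᵢ) over the active causes.
P(¬high score | strong preparation, ¬easy paper) = 0.2632·0.69 + 0.113176·0.31 = 0.181608 + 0.035085 = 0.216693
Restricting to configurations with lucky question selection present: 0.113176·0.31 = 0.035085.
Hence the posterior is 0.035085/0.216693 ≈ 0.1619.

P(lucky question selection | ¬high score, strong preparation, ¬easy paper) ≈ 0.1619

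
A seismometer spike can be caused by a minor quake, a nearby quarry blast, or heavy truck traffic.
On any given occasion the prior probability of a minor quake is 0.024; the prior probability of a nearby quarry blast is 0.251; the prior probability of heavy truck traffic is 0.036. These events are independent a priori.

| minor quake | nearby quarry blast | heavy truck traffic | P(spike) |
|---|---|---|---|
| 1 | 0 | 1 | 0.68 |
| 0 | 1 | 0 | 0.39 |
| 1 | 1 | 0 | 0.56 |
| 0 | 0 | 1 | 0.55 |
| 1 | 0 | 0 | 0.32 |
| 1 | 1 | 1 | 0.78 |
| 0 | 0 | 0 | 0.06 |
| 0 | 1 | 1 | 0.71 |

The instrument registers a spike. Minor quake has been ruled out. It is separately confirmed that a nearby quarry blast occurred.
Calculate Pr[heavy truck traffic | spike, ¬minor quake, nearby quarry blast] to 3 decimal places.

Pr[heavy truck traffic | spike, ¬minor quake, nearby quarry blast] ≈ 0.064

Numerator (weight on configurations with heavy truck traffic): 0.71·0.036 = 0.025560
The normalizing constant is 0.39·0.964 + 0.71·0.036 = 0.401520
P(heavy truck traffic | spike, ¬minor quake, nearby quarry blast) = 0.025560/0.401520 ≈ 0.064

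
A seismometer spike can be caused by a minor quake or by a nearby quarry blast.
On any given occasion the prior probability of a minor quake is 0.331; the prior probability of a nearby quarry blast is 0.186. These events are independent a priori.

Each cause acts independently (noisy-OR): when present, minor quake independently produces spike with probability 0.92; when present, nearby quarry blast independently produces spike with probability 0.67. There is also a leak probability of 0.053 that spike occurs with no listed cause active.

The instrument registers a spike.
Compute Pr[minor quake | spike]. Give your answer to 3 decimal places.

Pr[minor quake | spike] ≈ 0.730

Under noisy-OR, P(spike | causes) = 1 − (1−0.053)·∏(1−qᵢ) over the active causes.
Enumerate the 4 (minor quake, nearby quarry blast) configurations and weight by the priors:
  P(spike) = 0.053*0.669*0.814 + 0.68749*0.669*0.186 + 0.92424*0.331*0.814 + 0.974999*0.331*0.186
        = 0.028862 + 0.085547 + 0.249022 + 0.060027 = 0.423458
Keeping only the minor quake-present terms gives 0.309049, so
  P(minor quake | spike) = 0.309049 / 0.423458 ≈ 0.730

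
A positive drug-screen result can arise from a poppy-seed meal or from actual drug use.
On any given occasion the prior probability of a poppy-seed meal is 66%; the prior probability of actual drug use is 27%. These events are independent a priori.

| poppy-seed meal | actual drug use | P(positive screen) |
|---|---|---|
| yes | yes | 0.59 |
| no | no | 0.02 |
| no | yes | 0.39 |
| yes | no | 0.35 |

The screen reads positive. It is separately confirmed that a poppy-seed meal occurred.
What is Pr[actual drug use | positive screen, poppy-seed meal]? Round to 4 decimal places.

Pr[actual drug use | positive screen, poppy-seed meal] ≈ 0.3840

Numerator (weight on configurations with actual drug use): 0.59×0.27 = 0.159300
Denominator P(positive screen | poppy-seed meal): 0.35×0.73 + 0.59×0.27 = 0.414800
P(actual drug use | positive screen, poppy-seed meal) = 0.159300/0.414800 ≈ 0.3840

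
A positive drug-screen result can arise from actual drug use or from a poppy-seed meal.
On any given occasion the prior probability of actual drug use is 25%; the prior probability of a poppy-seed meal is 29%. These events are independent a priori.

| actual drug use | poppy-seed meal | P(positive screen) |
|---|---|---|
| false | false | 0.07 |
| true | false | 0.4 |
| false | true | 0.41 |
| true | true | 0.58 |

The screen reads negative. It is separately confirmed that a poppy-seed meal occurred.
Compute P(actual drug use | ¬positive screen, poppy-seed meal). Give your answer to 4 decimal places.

P(actual drug use | ¬positive screen, poppy-seed meal) ≈ 0.1918

Weight on actual drug use=true, given the evidence: 0.42·0.25 = 0.105000
Denominator P(¬positive screen | poppy-seed meal): 0.59·0.75 + 0.42·0.25 = 0.547500
P(actual drug use | ¬positive screen, poppy-seed meal) = 0.105000/0.547500 ≈ 0.1918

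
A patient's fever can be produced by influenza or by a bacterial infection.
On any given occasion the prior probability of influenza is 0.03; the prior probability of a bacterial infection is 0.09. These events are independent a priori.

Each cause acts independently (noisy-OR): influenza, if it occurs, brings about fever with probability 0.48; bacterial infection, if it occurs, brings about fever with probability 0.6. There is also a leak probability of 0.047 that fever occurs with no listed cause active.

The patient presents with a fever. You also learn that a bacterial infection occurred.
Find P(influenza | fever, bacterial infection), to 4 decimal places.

Under noisy-OR, P(fever | causes) = 1 − (1−0.047)·∏(1−qᵢ) over the active causes.
P(fever | bacterial infection) = 0.6188×0.97 + 0.801776×0.03 = 0.600236 + 0.024053 = 0.624289
The influenza-present share is 0.801776×0.03 = 0.024053.
Hence the posterior is 0.024053/0.624289 ≈ 0.0385.

P(influenza | fever, bacterial infection) ≈ 0.0385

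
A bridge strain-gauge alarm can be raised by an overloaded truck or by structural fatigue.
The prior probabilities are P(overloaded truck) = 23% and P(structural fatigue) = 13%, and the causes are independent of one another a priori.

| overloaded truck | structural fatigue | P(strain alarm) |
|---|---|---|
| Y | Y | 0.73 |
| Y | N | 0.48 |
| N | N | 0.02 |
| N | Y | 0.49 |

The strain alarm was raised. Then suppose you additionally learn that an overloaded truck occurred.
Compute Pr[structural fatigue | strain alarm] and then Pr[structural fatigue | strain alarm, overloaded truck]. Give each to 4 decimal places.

Pr[structural fatigue | strain alarm] ≈ 0.3931; Pr[structural fatigue | strain alarm, overloaded truck] ≈ 0.1852

P(strain alarm) = 0.02·0.77·0.87 + 0.49·0.77·0.13 + 0.48·0.23·0.87 + 0.73·0.23·0.13 = 0.013398 + 0.049049 + 0.096048 + 0.021827 = 0.180322
Restricting to configurations with structural fatigue present: 0.049049 + 0.021827 = 0.070876.
P(structural fatigue | strain alarm) = 0.070876 / 0.180322 ≈ 0.3931

Now condition on the additional information:
Numerator (weight on configurations with structural fatigue): 0.73·0.13 = 0.094900
The normalizing constant is 0.48·0.87 + 0.73·0.13 = 0.512500
P(structural fatigue | strain alarm, overloaded truck) = 0.094900/0.512500 ≈ 0.1852
— overloaded truck explains away the evidence for structural fatigue.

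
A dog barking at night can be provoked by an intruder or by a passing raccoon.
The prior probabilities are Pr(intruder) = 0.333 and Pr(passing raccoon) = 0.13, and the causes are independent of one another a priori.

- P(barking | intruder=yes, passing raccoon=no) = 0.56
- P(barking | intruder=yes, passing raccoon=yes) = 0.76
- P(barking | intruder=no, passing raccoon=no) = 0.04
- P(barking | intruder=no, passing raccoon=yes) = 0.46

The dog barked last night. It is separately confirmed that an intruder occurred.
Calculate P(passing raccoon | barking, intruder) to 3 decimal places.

P(passing raccoon | barking, intruder) ≈ 0.169

P(barking | intruder) = 0.56*0.87 + 0.76*0.13 = 0.487200 + 0.098800 = 0.586000
Restricting to configurations with passing raccoon present: 0.76*0.13 = 0.098800.
P(passing raccoon | barking, intruder) = 0.098800 / 0.586000 ≈ 0.169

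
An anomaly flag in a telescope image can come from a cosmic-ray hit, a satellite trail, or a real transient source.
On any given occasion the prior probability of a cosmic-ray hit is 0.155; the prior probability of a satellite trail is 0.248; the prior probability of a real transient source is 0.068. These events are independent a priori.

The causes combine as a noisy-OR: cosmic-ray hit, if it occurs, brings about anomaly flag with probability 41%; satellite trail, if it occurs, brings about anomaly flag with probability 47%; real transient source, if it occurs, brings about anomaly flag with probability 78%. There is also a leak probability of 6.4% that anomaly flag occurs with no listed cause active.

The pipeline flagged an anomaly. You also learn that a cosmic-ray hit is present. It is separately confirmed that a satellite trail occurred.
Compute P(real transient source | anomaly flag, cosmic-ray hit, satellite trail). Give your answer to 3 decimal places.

P(real transient source | anomaly flag, cosmic-ray hit, satellite trail) ≈ 0.088

Under noisy-OR, P(anomaly flag | causes) = 1 − (1−0.064)·∏(1−qᵢ) over the active causes.
Enumerate both values of real transient source and weight by the priors:
  P(anomaly flag | cosmic-ray hit, satellite trail) = 0.707313×0.932 + 0.935609×0.068
        = 0.659216 + 0.063621 = 0.722837
The terms with real transient source present sum to 0.063621, so
  P(real transient source | anomaly flag, cosmic-ray hit, satellite trail) = 0.063621 / 0.722837 ≈ 0.088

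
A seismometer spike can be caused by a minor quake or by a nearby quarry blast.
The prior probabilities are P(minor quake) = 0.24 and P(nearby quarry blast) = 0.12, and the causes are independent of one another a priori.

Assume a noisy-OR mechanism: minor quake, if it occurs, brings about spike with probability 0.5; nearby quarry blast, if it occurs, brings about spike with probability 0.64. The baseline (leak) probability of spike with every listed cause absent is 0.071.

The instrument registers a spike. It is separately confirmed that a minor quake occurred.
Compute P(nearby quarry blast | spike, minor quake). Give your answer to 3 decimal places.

P(nearby quarry blast | spike, minor quake) ≈ 0.175

Under noisy-OR, P(spike | causes) = 1 − (1−0.071)·∏(1−qᵢ) over the active causes.
Enumerate both values of nearby quarry blast and weight by the priors:
  P(spike | minor quake) = 0.5355*0.88 + 0.83278*0.12
        = 0.471240 + 0.099934 = 0.571174
Keeping only the nearby quarry blast-present terms gives 0.099934, so
  P(nearby quarry blast | spike, minor quake) = 0.099934 / 0.571174 ≈ 0.175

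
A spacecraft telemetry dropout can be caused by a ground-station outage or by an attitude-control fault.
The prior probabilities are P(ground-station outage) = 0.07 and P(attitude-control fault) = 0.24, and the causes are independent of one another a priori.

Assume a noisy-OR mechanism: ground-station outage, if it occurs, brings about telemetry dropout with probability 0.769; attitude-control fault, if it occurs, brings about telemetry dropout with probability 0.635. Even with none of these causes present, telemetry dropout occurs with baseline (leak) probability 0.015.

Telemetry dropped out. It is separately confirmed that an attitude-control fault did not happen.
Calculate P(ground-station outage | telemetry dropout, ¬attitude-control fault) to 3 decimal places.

P(ground-station outage | telemetry dropout, ¬attitude-control fault) ≈ 0.795

Under noisy-OR, P(telemetry dropout | causes) = 1 − (1−0.015)·∏(1−qᵢ) over the active causes.
For the numerator, keep only ground-station outage=true terms: 0.772465*0.07 = 0.054073
Normalizer over all consistent configurations: 0.015*0.93 + 0.772465*0.07 = 0.068023
P(ground-station outage | telemetry dropout, ¬attitude-control fault) = 0.054073/0.068023 ≈ 0.795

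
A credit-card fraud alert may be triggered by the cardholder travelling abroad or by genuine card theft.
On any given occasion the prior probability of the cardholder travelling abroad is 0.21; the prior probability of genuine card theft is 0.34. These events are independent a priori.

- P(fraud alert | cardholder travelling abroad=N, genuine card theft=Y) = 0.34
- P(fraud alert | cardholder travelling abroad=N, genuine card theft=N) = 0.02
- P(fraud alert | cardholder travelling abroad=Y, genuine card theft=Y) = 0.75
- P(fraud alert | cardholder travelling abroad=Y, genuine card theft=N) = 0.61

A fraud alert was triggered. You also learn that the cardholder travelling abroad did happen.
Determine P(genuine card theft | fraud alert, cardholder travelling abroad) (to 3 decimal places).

Sum P(fraud alert|·) weighted by the priors over both values of genuine card theft:
  P(fraud alert | cardholder travelling abroad) = 0.61×0.66 + 0.75×0.34
        = 0.402600 + 0.255000 = 0.657600
The terms with genuine card theft present sum to 0.255000, so
  P(genuine card theft | fraud alert, cardholder travelling abroad) = 0.255000 / 0.657600 ≈ 0.388

P(genuine card theft | fraud alert, cardholder travelling abroad) ≈ 0.388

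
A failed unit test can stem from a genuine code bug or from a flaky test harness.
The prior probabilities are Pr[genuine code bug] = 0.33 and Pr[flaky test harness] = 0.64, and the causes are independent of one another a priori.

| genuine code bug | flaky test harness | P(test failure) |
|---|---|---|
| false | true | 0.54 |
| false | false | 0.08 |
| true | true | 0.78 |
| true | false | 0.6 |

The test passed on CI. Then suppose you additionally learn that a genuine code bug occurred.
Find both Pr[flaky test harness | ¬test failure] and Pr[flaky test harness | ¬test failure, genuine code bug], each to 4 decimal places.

Pr[flaky test harness | ¬test failure] ≈ 0.4749; Pr[flaky test harness | ¬test failure, genuine code bug] ≈ 0.4944

For the numerator, keep only flaky test harness=true terms: 0.197248 + 0.046464 = 0.243712
The normalizing constant is 0.92*0.67*0.36 + 0.46*0.67*0.64 + 0.4*0.33*0.36 + 0.22*0.33*0.64 = 0.513136
P(flaky test harness | ¬test failure) = 0.243712/0.513136 ≈ 0.4749

With the extra evidence:
For the numerator, keep only flaky test harness=true terms: 0.22*0.64 = 0.140800
Denominator P(¬test failure | genuine code bug): 0.4*0.36 + 0.22*0.64 = 0.284800
P(flaky test harness | ¬test failure, genuine code bug) = 0.140800/0.284800 ≈ 0.4944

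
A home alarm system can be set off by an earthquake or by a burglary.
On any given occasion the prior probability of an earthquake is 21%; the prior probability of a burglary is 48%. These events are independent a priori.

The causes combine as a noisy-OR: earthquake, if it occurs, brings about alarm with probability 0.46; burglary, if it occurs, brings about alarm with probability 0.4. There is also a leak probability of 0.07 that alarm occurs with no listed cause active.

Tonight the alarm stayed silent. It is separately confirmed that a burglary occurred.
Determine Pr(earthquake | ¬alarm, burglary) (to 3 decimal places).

Under noisy-OR, P(alarm | causes) = 1 − (1−0.07)·∏(1−qᵢ) over the active causes.
P(¬alarm | burglary) = 0.558×0.79 + 0.30132×0.21 = 0.440820 + 0.063277 = 0.504097
Restricting to configurations with earthquake present: 0.30132×0.21 = 0.063277.
So P(earthquake | ¬alarm, burglary) = 0.063277/0.504097 ≈ 0.126.

Pr(earthquake | ¬alarm, burglary) ≈ 0.126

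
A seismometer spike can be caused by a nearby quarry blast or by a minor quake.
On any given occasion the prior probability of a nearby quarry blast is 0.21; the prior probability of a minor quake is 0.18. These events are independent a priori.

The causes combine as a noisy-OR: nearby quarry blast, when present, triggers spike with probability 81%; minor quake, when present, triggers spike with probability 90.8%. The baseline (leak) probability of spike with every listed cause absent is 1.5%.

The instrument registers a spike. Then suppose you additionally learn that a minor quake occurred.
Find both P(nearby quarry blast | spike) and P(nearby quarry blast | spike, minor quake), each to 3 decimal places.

P(nearby quarry blast | spike) ≈ 0.560; P(nearby quarry blast | spike, minor quake) ≈ 0.223

Under noisy-OR, P(spike | causes) = 1 − (1−0.015)·∏(1−qᵢ) over the active causes.
Sum P(spike|·) weighted by the priors over the 4 (nearby quarry blast, minor quake) configurations:
  P(spike) = 0.015·0.79·0.82 + 0.90938·0.79·0.18 + 0.81285·0.21·0.82 + 0.982782·0.21·0.18
        = 0.009717 + 0.129314 + 0.139973 + 0.037149 = 0.316153
Configurations with nearby quarry blast contribute 0.177122, so
  P(nearby quarry blast | spike) = 0.177122 / 0.316153 ≈ 0.560

Now also conditioning on minor quake=true:
P(spike | minor quake) = 0.90938*0.79 + 0.982782*0.21 = 0.718410 + 0.206384 = 0.924794
The nearby quarry blast-present share is 0.982782*0.21 = 0.206384.
P(nearby quarry blast | spike, minor quake) = 0.206384 / 0.924794 ≈ 0.223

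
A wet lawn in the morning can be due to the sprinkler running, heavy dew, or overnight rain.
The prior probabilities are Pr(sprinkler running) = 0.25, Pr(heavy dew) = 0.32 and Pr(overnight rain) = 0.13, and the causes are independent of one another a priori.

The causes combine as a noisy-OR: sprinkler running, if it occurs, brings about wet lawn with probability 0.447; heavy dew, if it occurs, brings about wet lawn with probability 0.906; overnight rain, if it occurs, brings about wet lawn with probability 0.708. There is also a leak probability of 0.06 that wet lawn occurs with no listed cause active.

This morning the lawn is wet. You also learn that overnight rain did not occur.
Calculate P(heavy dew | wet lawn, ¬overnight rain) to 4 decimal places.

P(heavy dew | wet lawn, ¬overnight rain) ≈ 0.7243

Under noisy-OR, P(wet lawn | causes) = 1 − (1−0.06)·∏(1−qᵢ) over the active causes.
P(wet lawn | ¬overnight rain) = 0.06×0.75×0.68 + 0.91164×0.75×0.32 + 0.48018×0.25×0.68 + 0.951137×0.25×0.32 = 0.030600 + 0.218794 + 0.081631 + 0.076091 = 0.407116
The heavy dew-present share is 0.218794 + 0.076091 = 0.294885.
P(heavy dew | wet lawn, ¬overnight rain) = 0.294885 / 0.407116 ≈ 0.7243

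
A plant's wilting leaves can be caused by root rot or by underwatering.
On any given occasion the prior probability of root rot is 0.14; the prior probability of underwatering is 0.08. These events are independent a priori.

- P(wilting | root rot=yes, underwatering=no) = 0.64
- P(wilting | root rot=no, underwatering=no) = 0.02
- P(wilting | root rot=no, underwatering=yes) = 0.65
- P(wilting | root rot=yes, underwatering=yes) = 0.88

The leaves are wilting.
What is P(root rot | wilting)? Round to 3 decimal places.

Numerator (weight on configurations with root rot): 0.082432 + 0.009856 = 0.092288
The normalizing constant is 0.02*0.86*0.92 + 0.65*0.86*0.08 + 0.64*0.14*0.92 + 0.88*0.14*0.08 = 0.152832
P(root rot | wilting) = 0.092288/0.152832 ≈ 0.604

P(root rot | wilting) ≈ 0.604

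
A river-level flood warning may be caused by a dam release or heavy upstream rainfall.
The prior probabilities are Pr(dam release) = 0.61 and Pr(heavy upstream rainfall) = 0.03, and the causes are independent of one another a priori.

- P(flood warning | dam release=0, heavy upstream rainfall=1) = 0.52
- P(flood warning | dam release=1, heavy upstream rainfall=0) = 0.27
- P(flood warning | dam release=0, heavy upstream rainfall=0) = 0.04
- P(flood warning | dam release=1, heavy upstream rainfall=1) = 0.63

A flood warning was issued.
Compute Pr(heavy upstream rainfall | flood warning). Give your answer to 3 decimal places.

P(flood warning) = 0.04·0.39·0.97 + 0.52·0.39·0.03 + 0.27·0.61·0.97 + 0.63·0.61·0.03 = 0.015132 + 0.006084 + 0.159759 + 0.011529 = 0.192504
The heavy upstream rainfall-present share is 0.006084 + 0.011529 = 0.017613.
So P(heavy upstream rainfall | flood warning) = 0.017613/0.192504 ≈ 0.091.

Pr(heavy upstream rainfall | flood warning) ≈ 0.091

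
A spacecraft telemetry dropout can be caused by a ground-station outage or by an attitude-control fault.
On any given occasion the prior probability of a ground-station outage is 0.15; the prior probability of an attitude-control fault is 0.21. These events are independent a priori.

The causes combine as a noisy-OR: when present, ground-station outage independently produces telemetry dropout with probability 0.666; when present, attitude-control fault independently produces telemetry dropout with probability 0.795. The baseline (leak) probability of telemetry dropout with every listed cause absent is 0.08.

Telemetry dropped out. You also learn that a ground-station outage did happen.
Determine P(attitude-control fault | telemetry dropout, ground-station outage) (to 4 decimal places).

Under noisy-OR, P(telemetry dropout | causes) = 1 − (1−0.08)·∏(1−qᵢ) over the active causes.
By total probability over both values of attitude-control fault:
  P(telemetry dropout | ground-station outage) = 0.69272·0.79 + 0.937008·0.21
        = 0.547249 + 0.196772 = 0.744021
Keeping only the attitude-control fault-present terms gives 0.196772, so
  P(attitude-control fault | telemetry dropout, ground-station outage) = 0.196772 / 0.744021 ≈ 0.2645

P(attitude-control fault | telemetry dropout, ground-station outage) ≈ 0.2645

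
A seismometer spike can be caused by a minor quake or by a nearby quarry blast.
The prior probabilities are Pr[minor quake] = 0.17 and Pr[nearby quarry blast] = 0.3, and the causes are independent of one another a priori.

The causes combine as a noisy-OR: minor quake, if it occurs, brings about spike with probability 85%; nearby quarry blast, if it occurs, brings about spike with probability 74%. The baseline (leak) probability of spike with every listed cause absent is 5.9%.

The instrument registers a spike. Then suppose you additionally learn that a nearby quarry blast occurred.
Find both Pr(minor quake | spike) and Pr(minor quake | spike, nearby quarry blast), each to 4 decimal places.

Under noisy-OR, P(spike | causes) = 1 − (1−0.059)·∏(1−qᵢ) over the active causes.
Enumerate the 4 (minor quake, nearby quarry blast) configurations and weight by the priors:
  P(spike) = 0.059*0.83*0.7 + 0.75534*0.83*0.3 + 0.85885*0.17*0.7 + 0.963301*0.17*0.3
        = 0.034279 + 0.188080 + 0.102203 + 0.049128 = 0.373690
The terms with minor quake present sum to 0.151331, so
  P(minor quake | spike) = 0.151331 / 0.373690 ≈ 0.4050

With the extra evidence:
Sum P(spike|·) weighted by the priors over both values of minor quake:
  P(spike | nearby quarry blast) = 0.75534*0.83 + 0.963301*0.17
        = 0.626932 + 0.163761 = 0.790693
Configurations with minor quake contribute 0.163761, so
  P(minor quake | spike, nearby quarry blast) = 0.163761 / 0.790693 ≈ 0.2071

Pr(minor quake | spike) ≈ 0.4050; Pr(minor quake | spike, nearby quarry blast) ≈ 0.2071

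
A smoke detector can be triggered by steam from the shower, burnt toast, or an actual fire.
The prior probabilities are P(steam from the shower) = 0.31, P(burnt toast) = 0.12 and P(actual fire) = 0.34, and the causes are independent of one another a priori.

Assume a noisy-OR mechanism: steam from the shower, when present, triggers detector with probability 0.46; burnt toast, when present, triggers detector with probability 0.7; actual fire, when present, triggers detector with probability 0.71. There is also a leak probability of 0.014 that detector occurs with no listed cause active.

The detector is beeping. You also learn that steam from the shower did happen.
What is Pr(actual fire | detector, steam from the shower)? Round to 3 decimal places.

Pr(actual fire | detector, steam from the shower) ≈ 0.463

Under noisy-OR, P(detector | causes) = 1 − (1−0.014)·∏(1−qᵢ) over the active causes.
P(detector | steam from the shower) = 0.46756*0.88*0.66 + 0.845592*0.88*0.34 + 0.840268*0.12*0.66 + 0.953678*0.12*0.34 = 0.271559 + 0.253001 + 0.066549 + 0.038910 = 0.630019
Restricting to configurations with actual fire present: 0.253001 + 0.038910 = 0.291911.
Hence the posterior is 0.291911/0.630019 ≈ 0.463.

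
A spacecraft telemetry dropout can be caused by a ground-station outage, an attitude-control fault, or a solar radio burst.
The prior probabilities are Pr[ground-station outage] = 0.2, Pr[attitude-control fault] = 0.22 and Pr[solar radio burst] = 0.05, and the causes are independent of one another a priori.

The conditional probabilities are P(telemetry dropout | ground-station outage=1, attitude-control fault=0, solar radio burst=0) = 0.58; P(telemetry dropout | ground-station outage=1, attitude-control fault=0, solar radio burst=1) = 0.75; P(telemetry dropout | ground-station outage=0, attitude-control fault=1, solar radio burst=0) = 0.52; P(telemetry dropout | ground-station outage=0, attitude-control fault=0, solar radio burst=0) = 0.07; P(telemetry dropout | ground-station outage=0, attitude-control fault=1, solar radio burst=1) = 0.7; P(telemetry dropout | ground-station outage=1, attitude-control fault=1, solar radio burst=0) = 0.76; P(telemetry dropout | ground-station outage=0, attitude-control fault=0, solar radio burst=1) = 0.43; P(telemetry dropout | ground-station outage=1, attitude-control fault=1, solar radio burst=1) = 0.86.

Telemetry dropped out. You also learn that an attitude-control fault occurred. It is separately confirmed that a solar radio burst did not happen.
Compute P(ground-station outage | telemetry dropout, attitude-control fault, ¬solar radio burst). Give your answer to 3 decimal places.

P(telemetry dropout | attitude-control fault, ¬solar radio burst) = 0.52*0.8 + 0.76*0.2 = 0.416000 + 0.152000 = 0.568000
The ground-station outage-present share is 0.76*0.2 = 0.152000.
So P(ground-station outage | telemetry dropout, attitude-control fault, ¬solar radio burst) = 0.152000/0.568000 ≈ 0.268.

P(ground-station outage | telemetry dropout, attitude-control fault, ¬solar radio burst) ≈ 0.268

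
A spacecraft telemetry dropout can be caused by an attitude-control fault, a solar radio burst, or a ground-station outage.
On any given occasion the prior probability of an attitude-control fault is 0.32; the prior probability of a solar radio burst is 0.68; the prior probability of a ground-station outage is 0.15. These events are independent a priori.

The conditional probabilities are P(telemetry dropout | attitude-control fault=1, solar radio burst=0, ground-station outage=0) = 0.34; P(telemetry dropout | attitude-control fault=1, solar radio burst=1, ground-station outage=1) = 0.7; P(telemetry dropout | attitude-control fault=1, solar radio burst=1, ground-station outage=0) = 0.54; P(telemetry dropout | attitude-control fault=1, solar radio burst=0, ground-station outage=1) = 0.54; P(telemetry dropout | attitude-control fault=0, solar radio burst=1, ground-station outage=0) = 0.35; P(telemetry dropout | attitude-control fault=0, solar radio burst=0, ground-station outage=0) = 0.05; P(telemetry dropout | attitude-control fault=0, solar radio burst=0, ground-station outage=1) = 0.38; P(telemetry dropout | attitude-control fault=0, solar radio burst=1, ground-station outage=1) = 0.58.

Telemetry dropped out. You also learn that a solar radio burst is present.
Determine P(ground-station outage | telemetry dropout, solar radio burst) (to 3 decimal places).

P(telemetry dropout | solar radio burst) = 0.35*0.68*0.85 + 0.58*0.68*0.15 + 0.54*0.32*0.85 + 0.7*0.32*0.15 = 0.202300 + 0.059160 + 0.146880 + 0.033600 = 0.441940
The ground-station outage-present share is 0.059160 + 0.033600 = 0.092760.
P(ground-station outage | telemetry dropout, solar radio burst) = 0.092760 / 0.441940 ≈ 0.210

P(ground-station outage | telemetry dropout, solar radio burst) ≈ 0.210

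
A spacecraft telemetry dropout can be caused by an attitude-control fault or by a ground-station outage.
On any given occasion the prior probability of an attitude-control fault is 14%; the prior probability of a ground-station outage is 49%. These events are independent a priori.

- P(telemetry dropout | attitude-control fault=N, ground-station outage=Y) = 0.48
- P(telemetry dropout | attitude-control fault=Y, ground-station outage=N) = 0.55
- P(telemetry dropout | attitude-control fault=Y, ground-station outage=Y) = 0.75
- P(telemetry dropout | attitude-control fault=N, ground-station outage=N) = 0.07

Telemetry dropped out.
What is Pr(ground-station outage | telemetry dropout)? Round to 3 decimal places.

By total probability over the 4 (attitude-control fault, ground-station outage) configurations:
  P(telemetry dropout) = 0.07·0.86·0.51 + 0.48·0.86·0.49 + 0.55·0.14·0.51 + 0.75·0.14·0.49
        = 0.030702 + 0.202272 + 0.039270 + 0.051450 = 0.323694
Configurations with ground-station outage contribute 0.253722, so
  P(ground-station outage | telemetry dropout) = 0.253722 / 0.323694 ≈ 0.784

Pr(ground-station outage | telemetry dropout) ≈ 0.784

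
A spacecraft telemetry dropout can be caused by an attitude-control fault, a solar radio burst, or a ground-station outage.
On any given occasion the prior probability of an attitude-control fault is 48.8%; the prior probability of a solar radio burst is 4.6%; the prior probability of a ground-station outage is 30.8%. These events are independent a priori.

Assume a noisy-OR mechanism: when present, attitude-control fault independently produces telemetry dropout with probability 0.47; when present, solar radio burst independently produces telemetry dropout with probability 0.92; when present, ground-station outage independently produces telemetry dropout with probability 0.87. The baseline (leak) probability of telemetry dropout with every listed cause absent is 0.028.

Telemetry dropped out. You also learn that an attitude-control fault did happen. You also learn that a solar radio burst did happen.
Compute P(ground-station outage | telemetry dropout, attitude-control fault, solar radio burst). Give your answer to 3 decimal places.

P(ground-station outage | telemetry dropout, attitude-control fault, solar radio burst) ≈ 0.316

Under noisy-OR, P(telemetry dropout | causes) = 1 − (1−0.028)·∏(1−qᵢ) over the active causes.
P(telemetry dropout | attitude-control fault, solar radio burst) = 0.958787·0.692 + 0.994642·0.308 = 0.663481 + 0.306350 = 0.969831
Restricting to configurations with ground-station outage present: 0.994642·0.308 = 0.306350.
P(ground-station outage | telemetry dropout, attitude-control fault, solar radio burst) = 0.306350 / 0.969831 ≈ 0.316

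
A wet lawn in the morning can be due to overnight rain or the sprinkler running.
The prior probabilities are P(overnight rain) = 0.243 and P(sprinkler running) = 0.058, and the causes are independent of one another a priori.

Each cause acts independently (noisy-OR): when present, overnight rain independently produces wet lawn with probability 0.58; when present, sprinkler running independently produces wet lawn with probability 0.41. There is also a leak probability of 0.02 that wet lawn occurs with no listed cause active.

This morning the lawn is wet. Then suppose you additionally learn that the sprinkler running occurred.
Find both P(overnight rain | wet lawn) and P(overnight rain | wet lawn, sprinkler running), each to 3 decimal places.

P(overnight rain | wet lawn) ≈ 0.816; P(overnight rain | wet lawn, sprinkler running) ≈ 0.366

Under noisy-OR, P(wet lawn | causes) = 1 − (1−0.02)·∏(1−qᵢ) over the active causes.
P(wet lawn) = 0.02·0.757·0.942 + 0.4218·0.757·0.058 + 0.5884·0.243·0.942 + 0.757156·0.243·0.058 = 0.014262 + 0.018520 + 0.134688 + 0.010671 = 0.178141
Of this, 0.145359 comes from 0.134688 + 0.010671 (the overnight rain=true cases).
P(overnight rain | wet lawn) = 0.145359 / 0.178141 ≈ 0.816

Now also conditioning on sprinkler running=true:
Weight on overnight rain=true, given the evidence: 0.757156*0.243 = 0.183989
Normalizer over all consistent configurations: 0.4218*0.757 + 0.757156*0.243 = 0.503292
Posterior = 0.183989 / 0.503292 ≈ 0.366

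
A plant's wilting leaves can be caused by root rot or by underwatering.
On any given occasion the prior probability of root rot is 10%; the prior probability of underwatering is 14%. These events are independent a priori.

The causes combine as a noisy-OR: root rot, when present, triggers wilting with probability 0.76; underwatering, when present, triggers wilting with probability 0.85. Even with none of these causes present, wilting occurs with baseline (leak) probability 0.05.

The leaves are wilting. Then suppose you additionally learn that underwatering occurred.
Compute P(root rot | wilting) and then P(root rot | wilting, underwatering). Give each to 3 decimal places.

P(root rot | wilting) ≈ 0.353; P(root rot | wilting, underwatering) ≈ 0.111

Under noisy-OR, P(wilting | causes) = 1 − (1−0.05)·∏(1−qᵢ) over the active causes.
P(wilting) = 0.05·0.9·0.86 + 0.8575·0.9·0.14 + 0.772·0.1·0.86 + 0.9658·0.1·0.14 = 0.038700 + 0.108045 + 0.066392 + 0.013521 = 0.226658
Of this, 0.079913 comes from 0.066392 + 0.013521 (the root rot=true cases).
P(root rot | wilting) = 0.079913 / 0.226658 ≈ 0.353

Now condition on the additional information:
By total probability over both values of root rot:
  P(wilting | underwatering) = 0.8575·0.9 + 0.9658·0.1
        = 0.771750 + 0.096580 = 0.868330
The terms with root rot present sum to 0.096580, so
  P(root rot | wilting, underwatering) = 0.096580 / 0.868330 ≈ 0.111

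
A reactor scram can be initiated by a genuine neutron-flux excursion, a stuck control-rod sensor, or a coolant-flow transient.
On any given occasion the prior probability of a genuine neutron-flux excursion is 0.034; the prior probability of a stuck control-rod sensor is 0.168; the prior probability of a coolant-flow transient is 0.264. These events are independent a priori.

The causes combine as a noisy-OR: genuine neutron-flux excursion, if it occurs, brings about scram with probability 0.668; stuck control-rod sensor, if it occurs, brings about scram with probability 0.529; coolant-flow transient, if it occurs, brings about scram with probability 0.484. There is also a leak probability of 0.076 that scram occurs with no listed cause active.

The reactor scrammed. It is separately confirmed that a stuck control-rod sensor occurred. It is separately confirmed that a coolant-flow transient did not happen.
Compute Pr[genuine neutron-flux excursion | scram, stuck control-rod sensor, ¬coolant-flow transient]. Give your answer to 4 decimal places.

Pr[genuine neutron-flux excursion | scram, stuck control-rod sensor, ¬coolant-flow transient] ≈ 0.0506

Under noisy-OR, P(scram | causes) = 1 − (1−0.076)·∏(1−qᵢ) over the active causes.
P(scram | stuck control-rod sensor, ¬coolant-flow transient) = 0.564796×0.966 + 0.855512×0.034 = 0.545593 + 0.029087 = 0.574680
The genuine neutron-flux excursion-present share is 0.855512×0.034 = 0.029087.
So P(genuine neutron-flux excursion | scram, stuck control-rod sensor, ¬coolant-flow transient) = 0.029087/0.574680 ≈ 0.0506.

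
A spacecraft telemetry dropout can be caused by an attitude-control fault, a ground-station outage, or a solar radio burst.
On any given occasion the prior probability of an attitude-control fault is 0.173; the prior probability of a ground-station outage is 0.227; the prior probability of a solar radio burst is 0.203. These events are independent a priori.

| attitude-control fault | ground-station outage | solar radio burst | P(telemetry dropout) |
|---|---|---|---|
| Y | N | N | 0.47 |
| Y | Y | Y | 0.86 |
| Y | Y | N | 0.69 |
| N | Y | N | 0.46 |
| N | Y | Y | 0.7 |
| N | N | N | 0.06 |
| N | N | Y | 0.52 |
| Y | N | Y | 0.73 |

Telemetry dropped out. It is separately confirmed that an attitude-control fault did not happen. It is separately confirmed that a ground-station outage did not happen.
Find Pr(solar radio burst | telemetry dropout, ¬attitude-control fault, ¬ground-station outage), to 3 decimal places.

For the numerator, keep only solar radio burst=true terms: 0.52·0.203 = 0.105560
Normalizer over all consistent configurations: 0.06·0.797 + 0.52·0.203 = 0.153380
P(solar radio burst | telemetry dropout, ¬attitude-control fault, ¬ground-station outage) = 0.105560/0.153380 ≈ 0.688

Pr(solar radio burst | telemetry dropout, ¬attitude-control fault, ¬ground-station outage) ≈ 0.688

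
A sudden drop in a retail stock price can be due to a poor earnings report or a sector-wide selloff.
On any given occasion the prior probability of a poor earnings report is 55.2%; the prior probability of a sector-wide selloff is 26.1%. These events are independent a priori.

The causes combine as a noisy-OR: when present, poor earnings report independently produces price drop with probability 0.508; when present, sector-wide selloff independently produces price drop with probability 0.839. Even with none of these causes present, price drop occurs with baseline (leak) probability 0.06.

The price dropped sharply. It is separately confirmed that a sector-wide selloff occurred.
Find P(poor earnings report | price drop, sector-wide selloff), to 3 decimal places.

P(poor earnings report | price drop, sector-wide selloff) ≈ 0.573

Under noisy-OR, P(price drop | causes) = 1 − (1−0.06)·∏(1−qᵢ) over the active causes.
For the numerator, keep only poor earnings report=true terms: 0.925541×0.552 = 0.510899
The normalizing constant is 0.84866×0.448 + 0.925541×0.552 = 0.891099
Posterior = 0.510899 / 0.891099 ≈ 0.573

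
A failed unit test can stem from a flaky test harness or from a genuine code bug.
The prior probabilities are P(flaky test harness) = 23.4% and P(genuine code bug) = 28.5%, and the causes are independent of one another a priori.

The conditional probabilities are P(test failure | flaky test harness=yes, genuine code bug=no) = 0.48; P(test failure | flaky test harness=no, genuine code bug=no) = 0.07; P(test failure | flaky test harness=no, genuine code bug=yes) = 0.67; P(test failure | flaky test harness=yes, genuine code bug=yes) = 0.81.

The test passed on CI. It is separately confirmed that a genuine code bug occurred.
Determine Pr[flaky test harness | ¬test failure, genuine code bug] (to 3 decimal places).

Pr[flaky test harness | ¬test failure, genuine code bug] ≈ 0.150

Numerator (weight on configurations with flaky test harness): 0.19*0.234 = 0.044460
Denominator P(¬test failure | genuine code bug): 0.33*0.766 + 0.19*0.234 = 0.297240
P(flaky test harness | ¬test failure, genuine code bug) = 0.044460/0.297240 ≈ 0.150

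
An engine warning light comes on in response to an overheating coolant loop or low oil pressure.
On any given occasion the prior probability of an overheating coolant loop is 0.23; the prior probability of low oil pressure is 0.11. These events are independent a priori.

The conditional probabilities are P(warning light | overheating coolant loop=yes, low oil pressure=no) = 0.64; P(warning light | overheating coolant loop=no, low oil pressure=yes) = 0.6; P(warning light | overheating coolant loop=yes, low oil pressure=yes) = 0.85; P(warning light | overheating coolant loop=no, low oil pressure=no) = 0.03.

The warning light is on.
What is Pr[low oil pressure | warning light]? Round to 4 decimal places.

Pr[low oil pressure | warning light] ≈ 0.3230

P(warning light) = 0.03·0.77·0.89 + 0.6·0.77·0.11 + 0.64·0.23·0.89 + 0.85·0.23·0.11 = 0.020559 + 0.050820 + 0.131008 + 0.021505 = 0.223892
Of this, 0.072325 comes from 0.050820 + 0.021505 (the low oil pressure=true cases).
P(low oil pressure | warning light) = 0.072325 / 0.223892 ≈ 0.3230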